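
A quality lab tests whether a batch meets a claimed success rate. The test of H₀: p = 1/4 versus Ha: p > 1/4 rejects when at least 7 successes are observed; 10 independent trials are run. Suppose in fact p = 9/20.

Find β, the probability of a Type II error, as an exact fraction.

A Type II error is failing to reject when Ha holds: with p = 9/20, β = P(S ≤ 6).
Adding the binomial probabilities P(S=0)+…+P(S=6) at p = 9/20 gives 2298892939321/2560000000000.

2298892939321/2560000000000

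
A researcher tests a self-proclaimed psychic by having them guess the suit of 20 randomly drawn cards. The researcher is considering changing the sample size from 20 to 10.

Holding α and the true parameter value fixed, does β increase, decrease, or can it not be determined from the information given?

It increases.

Reducing n widens both sampling distributions, so the test has less ability to distinguish Ha from H₀.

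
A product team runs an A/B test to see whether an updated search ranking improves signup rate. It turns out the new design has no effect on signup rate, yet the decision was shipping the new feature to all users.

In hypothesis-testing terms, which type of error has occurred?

Type I error

The null hypothesis here is that the new design has no effect on signup rate.
'Shipping the new feature to all users' corresponds to rejecting H₀.
H₀ was rejected but H₀ is true — a Type I error (false positive).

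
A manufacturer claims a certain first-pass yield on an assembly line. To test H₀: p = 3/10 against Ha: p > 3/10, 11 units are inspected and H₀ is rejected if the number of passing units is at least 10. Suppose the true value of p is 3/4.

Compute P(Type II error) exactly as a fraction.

A Type II error is failing to reject when Ha holds: with p = 3/4, β = P(S ≤ 9).
Adding the binomial probabilities P(S=0)+…+P(S=9) at p = 3/4 gives 1683809/2097152.

1683809/2097152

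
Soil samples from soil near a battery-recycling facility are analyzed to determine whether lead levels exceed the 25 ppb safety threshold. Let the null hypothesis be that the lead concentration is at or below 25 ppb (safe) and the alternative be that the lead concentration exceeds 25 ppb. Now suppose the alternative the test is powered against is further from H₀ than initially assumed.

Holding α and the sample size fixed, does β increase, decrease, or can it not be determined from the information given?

A larger true effect moves the Ha sampling distribution further from the H₀ critical value, making rejection more likely when Ha is true.

It decreases.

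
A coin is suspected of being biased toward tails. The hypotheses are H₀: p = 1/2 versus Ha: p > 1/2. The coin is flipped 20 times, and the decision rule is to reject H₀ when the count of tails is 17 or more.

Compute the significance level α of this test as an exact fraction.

1351/1048576

α = P(reject H₀ | H₀ true) = P(Y ≥ 17 | p = 1/2), with Y ~ Binomial(20, 1/2).
Summing the upper tail: (1140 + 190 + 20 + 1) / 2^20 = 1351/1048576.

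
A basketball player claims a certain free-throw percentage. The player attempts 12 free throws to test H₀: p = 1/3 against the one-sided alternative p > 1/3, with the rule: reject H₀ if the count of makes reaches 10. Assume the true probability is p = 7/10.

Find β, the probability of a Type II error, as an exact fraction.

β = P(fail to reject H₀ | Ha true) = P(S ≤ 9 | p = 7/10), S ~ Binomial(12, 7/10).
Equivalently, β = 1 − P(S ≥ 10) = 149436930429/200000000000.

149436930429/200000000000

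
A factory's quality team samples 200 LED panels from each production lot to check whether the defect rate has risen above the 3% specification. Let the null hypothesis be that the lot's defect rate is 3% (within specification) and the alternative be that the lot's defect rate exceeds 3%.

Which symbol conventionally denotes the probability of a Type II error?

β

P(Type II error) = P(fail to reject H₀ | H₀ false) = β.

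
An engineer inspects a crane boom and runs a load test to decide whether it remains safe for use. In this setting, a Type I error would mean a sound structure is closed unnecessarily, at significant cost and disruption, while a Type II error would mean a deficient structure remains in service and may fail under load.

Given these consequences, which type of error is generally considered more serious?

The Type II consequence (a deficient structure remains in service and may fail under load) is more severe than the Type I consequence (a sound structure is closed unnecessarily, at significant cost and disruption).

Type II error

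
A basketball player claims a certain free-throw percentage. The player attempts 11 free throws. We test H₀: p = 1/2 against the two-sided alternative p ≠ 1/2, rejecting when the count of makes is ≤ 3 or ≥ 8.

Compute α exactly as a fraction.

29/128

Under H₀, K ~ Binomial(11, 1/2); α is the probability of landing in either tail, P(K ≤ 3) + P(K ≥ 8).
Each tail has probability (1 + 11 + 55 + 165)/2048; doubling gives α = 464/2048 = 29/128.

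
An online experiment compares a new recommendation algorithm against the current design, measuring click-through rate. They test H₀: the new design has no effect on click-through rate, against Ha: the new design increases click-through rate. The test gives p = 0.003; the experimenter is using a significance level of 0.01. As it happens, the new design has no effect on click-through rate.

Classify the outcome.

Type I error

Since p = 0.003 < α = 0.01, H₀ is rejected.
H₀ is true (actually the new design has no effect on click-through rate).
Rejecting a true H₀ is a Type I error.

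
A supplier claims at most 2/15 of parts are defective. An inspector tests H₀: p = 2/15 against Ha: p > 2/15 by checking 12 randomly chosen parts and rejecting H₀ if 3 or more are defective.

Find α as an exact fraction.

Under H₀, Y ~ Binomial(12, 2/15); the Type I error rate is P(Y ≥ 3).
Via the complement, α = 1 − Σ_{j=0}^{2} C(12,j)(2/15)^j(13/15)^{12-j} = 5408352292624/25949267578125.

5408352292624/25949267578125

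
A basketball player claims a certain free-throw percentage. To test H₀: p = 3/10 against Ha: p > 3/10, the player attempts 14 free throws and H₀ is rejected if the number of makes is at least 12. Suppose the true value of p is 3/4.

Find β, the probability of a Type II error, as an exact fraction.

A Type II error is failing to reject when Ha holds: with p = 3/4, β = P(X ≤ 11).
Equivalently, β = 1 − P(X ≥ 12) = 96485417/134217728.

96485417/134217728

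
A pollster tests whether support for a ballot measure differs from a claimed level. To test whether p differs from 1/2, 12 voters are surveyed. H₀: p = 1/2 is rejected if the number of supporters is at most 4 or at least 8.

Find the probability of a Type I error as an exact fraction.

397/1024

Under H₀, S ~ Binomial(12, 1/2); α is the probability of landing in either tail, P(S ≤ 4) + P(S ≥ 8).
Each tail has probability (1 + 12 + 66 + 220 + 495)/4096; doubling gives α = 1588/4096 = 397/1024.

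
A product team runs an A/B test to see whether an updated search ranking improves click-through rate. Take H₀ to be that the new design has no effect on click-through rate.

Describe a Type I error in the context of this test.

A Type I error is rejecting H₀ when H₀ is true.
Here that means shipping the new feature to all users when actually the new design has no effect on click-through rate.

A Type I error would mean concluding that the new design increases click-through rate when in fact the new design has no effect on click-through rate.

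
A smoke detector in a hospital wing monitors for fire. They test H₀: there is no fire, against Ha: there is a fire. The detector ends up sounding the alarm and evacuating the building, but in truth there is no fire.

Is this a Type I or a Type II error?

'Sounding the alarm and evacuating the building' corresponds to rejecting H₀.
H₀ was rejected but H₀ is true — a Type I error (false positive).

Type I error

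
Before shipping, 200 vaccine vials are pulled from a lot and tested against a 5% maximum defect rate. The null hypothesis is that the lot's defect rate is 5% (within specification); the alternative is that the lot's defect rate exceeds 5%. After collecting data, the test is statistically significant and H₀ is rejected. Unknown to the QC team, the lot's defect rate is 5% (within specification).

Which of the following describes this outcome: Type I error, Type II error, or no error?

H₀ was rejected, but H₀ is actually true.
Rejecting a true null hypothesis is a Type I error (false positive).

Type I error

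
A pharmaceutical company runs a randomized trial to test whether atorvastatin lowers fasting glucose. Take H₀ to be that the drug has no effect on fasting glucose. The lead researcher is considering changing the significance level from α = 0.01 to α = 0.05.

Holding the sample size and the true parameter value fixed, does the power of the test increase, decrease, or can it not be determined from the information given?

A larger α widens the rejection region, so when the alternative is true more outcomes lead to rejection — failing to reject becomes less likely.
Since power = 1 − β and β decreases, power increases.

It increases.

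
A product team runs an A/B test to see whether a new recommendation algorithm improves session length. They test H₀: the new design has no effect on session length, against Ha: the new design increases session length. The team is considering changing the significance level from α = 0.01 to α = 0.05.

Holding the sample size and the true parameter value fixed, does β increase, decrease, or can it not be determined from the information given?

Relaxing α lowers the evidence threshold; under Ha, outcomes that previously fell short now trigger rejection.

It decreases.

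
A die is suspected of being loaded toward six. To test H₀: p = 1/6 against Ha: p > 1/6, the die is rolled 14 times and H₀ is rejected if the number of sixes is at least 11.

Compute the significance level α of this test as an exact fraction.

23923/39182082048

Under H₀, K ~ Binomial(14, 1/6), and α = P(K ≥ 11).
P(K ≥ 11) = Σ_{j=11}^{14} C(14,j)·(1/6)^j·(5/6)^{14-j} = 23923/39182082048.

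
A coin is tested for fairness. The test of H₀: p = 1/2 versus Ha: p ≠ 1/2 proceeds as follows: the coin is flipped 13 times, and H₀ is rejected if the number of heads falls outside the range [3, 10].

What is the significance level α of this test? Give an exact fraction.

Under H₀, S ~ Binomial(13, 1/2); α is the probability of landing in either tail, P(S ≤ 2) + P(S ≥ 11).
By symmetry, α = 2·P(S ≤ 2) = 2·(1 + 13 + 78)/8192 = 184/8192 = 23/1024.

23/1024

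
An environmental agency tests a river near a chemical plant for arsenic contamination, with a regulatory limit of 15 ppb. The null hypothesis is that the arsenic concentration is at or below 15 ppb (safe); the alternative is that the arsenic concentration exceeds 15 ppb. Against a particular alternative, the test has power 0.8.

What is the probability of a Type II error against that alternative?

Power = 1 − β, so β = 1 − 0.8 = 0.2.

0.2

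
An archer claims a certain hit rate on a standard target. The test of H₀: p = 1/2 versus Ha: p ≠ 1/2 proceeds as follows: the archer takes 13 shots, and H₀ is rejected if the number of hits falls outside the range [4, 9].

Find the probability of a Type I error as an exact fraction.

Under H₀, Y ~ Binomial(13, 1/2); α is the probability of landing in either tail, P(Y ≤ 3) + P(Y ≥ 10).
The two tails are symmetric, so α = 2·(1 + 13 + 78 + 286)/2^13 = 756/8192 = 189/2048.

189/2048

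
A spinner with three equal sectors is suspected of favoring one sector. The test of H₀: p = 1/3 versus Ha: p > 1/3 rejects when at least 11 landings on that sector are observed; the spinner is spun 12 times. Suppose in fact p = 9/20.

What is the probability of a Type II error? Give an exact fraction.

4091575270595131/4096000000000000

A Type II error is failing to reject when Ha holds: with p = 9/20, β = P(X ≤ 10).
Equivalently, β = 1 − P(X ≥ 11) = 4091575270595131/4096000000000000.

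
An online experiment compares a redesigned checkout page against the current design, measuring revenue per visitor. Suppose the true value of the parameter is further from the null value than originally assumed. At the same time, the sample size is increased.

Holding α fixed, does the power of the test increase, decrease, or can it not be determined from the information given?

It increases.

A bigger departure from H₀ is easier for the test to detect, so it fails to reject less often. Increasing n separates the H₀ and Ha sampling distributions, so under Ha fewer outcomes land in the acceptance region. Both changes push β in the same direction.
Since power = 1 − β and β decreases, power increases.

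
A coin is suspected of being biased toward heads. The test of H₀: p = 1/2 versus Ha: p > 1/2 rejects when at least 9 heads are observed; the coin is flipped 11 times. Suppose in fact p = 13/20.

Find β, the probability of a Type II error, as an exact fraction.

32762721984671/40960000000000

A Type II error is failing to reject when Ha holds: with p = 13/20, β = P(Y ≤ 8).
Equivalently, β = 1 − P(Y ≥ 9) = 32762721984671/40960000000000.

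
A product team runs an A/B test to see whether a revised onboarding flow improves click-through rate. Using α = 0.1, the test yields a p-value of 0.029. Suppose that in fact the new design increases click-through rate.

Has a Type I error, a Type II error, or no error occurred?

The conventional null hypothesis is that the new design has no effect on click-through rate.
Since p = 0.029 < α = 0.1, H₀ is rejected.
H₀ is false (actually the new design increases click-through rate).
The decision matches the true state — no error.

No error (correct decision).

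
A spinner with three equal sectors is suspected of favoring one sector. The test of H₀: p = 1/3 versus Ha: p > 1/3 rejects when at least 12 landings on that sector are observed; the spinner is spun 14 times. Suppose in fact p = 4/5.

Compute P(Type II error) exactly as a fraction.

3368829417/6103515625

β = P(fail to reject H₀ | Ha true) = P(X ≤ 11 | p = 4/5), X ~ Binomial(14, 4/5).
Adding the binomial probabilities P(X=0)+…+P(X=11) at p = 4/5 gives 3368829417/6103515625.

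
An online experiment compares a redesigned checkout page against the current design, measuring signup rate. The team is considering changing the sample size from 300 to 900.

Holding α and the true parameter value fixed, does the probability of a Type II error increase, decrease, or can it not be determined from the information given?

Increasing n separates the H₀ and Ha sampling distributions, so under Ha fewer outcomes land in the acceptance region.

It decreases.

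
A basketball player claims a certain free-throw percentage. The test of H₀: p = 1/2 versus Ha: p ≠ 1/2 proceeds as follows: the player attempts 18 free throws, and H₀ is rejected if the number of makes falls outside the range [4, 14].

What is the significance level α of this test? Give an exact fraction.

247/32768

Under H₀, X ~ Binomial(18, 1/2); α is the probability of landing in either tail, P(X ≤ 3) + P(X ≥ 15).
The two tails are symmetric, so α = 2·(1 + 18 + 153 + 816)/2^18 = 1976/262144 = 247/32768.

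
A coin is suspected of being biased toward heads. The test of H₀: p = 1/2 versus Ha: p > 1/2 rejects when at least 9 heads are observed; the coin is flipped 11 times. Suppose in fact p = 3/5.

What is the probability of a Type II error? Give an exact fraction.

A Type II error is failing to reject when Ha holds: with p = 3/5, β = P(S ≤ 8).
Summing C(11,j)·(3/5)^j·(2/5)^{11-j} for j = 0..8 gives 8604328/9765625.

8604328/9765625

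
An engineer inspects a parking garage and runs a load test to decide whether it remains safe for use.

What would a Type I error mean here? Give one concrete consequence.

A Type I error would mean concluding that the structure is structurally deficient when in fact the structure meets the required load capacity (safe). Consequence: a sound structure is closed unnecessarily, at significant cost and disruption.

With the conventional null hypothesis that the structure meets the required load capacity (safe):
A Type I error is rejecting H₀ when H₀ is true.
Here that means closing the structure for repairs when actually the structure meets the required load capacity (safe).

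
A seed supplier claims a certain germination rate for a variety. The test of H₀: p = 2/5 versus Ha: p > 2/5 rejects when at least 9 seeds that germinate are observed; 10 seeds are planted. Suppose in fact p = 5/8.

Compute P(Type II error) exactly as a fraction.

Under the alternative p = 5/8, X ~ Binomial(10, 5/8); β is the probability the test does not reject, P(X < 9).
Equivalently, β = 1 − P(X ≥ 9) = 1005382449/1073741824.

1005382449/1073741824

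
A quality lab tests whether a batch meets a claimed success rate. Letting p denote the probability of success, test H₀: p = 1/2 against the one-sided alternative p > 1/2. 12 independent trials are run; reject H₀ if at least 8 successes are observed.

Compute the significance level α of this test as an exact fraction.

Under H₀, Y ~ Binomial(12, 1/2), and α = P(Y ≥ 8).
That's C(12,8) + C(12,9) + C(12,10) + C(12,11) + C(12,12) over 2^12, i.e. (495 + 220 + 66 + 12 + 1)/4096 = 794/4096 = 397/2048.

397/2048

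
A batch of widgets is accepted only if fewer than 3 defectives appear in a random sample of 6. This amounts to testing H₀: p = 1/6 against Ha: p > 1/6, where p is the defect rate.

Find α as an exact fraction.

1453/23328

α = P(reject H₀ | H₀ true) = P(X ≥ 3 | p = 1/6), X ~ Binomial(6, 1/6).
α = 1 − P(X ≤ 2) = 1 − 21875/23328 = 1453/23328.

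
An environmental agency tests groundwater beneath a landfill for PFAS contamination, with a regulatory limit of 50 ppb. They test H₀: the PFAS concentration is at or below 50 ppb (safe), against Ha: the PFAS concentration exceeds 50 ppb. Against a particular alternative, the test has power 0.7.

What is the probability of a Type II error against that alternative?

Power = 1 − β, so β = 1 − 0.7 = 0.3.

0.3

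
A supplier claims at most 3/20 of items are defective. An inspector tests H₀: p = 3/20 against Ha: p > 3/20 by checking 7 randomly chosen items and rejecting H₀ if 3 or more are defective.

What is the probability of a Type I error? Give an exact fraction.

Under H₀, S ~ Binomial(7, 3/20); the Type I error rate is P(S ≥ 3).
Computing the lower-tail complement: 1 − 237116119/256000000 = 18883881/256000000.

18883881/256000000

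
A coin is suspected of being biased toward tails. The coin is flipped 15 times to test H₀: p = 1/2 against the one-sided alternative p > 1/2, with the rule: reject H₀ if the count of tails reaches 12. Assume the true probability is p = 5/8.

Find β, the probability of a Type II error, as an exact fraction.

Under the alternative p = 5/8, Y ~ Binomial(15, 5/8); β is the probability the test does not reject, P(Y < 12).
Summing C(15,j)·(5/8)^j·(3/8)^{15-j} for j = 0..11 gives 7681591069083/8796093022208.

7681591069083/8796093022208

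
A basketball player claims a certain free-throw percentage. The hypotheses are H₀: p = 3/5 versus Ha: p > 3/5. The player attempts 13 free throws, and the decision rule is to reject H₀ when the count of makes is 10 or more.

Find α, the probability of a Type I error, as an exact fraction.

α = P(reject H₀ | H₀ true) = P(S ≥ 10 | p = 3/5), with S ~ Binomial(13, 3/5).
Summing C(13,j)(3/5)^j(2/5)^{13−j} for j = 10,…,13 gives 41157153/244140625.

41157153/244140625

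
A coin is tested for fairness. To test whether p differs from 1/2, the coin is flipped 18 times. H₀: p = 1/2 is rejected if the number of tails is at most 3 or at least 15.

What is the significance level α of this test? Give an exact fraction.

247/32768

Under H₀, K ~ Binomial(18, 1/2); α is the probability of landing in either tail, P(K ≤ 3) + P(K ≥ 15).
The two tails are symmetric, so α = 2·(1 + 18 + 153 + 816)/2^18 = 1976/262144 = 247/32768.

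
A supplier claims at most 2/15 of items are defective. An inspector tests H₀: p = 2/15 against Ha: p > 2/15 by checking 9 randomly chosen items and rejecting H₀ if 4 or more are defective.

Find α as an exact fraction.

876304928/38443359375

Under H₀, S ~ Binomial(9, 2/15); the Type I error rate is P(S ≥ 4).
α = 1 − P(S ≤ 3) = 1 − 37567054447/38443359375 = 876304928/38443359375.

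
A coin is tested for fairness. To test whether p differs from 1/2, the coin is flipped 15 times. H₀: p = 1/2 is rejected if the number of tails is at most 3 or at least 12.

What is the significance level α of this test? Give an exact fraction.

9/256

The significance level is the null-hypothesis probability of the rejection region {≤3} ∪ {≥12}.
The two tails are symmetric, so α = 2·(1 + 15 + 105 + 455)/2^15 = 1152/32768 = 9/256.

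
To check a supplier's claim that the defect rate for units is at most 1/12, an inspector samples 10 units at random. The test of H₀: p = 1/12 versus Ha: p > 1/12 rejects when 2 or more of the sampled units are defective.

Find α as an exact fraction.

Under H₀, X ~ Binomial(10, 1/12); the Type I error rate is P(X ≥ 2).
Via the complement, α = 1 − Σ_{j=0}^{1} C(10,j)(1/12)^j(11/12)^{10-j} = 4133487571/20639121408.

4133487571/20639121408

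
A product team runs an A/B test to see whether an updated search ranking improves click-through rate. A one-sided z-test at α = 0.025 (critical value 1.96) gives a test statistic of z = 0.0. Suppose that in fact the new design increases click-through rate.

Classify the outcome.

Type II error

The conventional null hypothesis is that the new design has no effect on click-through rate.
Since z = 0.0 ≤ z* = 1.96, H₀ is not rejected.
H₀ is false (actually the new design increases click-through rate).
Failing to reject a false H₀ is a Type II error.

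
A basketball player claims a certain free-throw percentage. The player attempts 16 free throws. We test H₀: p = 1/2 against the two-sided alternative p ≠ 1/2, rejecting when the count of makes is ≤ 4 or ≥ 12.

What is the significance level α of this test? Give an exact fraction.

2517/32768

The significance level is the null-hypothesis probability of the rejection region {≤4} ∪ {≥12}.
By symmetry, α = 2·P(K ≤ 4) = 2·(1 + 16 + 120 + 560 + 1820)/65536 = 5034/65536 = 2517/32768.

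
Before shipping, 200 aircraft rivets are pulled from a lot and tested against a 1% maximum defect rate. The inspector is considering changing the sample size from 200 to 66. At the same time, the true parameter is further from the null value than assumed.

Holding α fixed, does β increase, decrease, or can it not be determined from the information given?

The first change alone would make β increase; the second alone would make β decrease. Which effect dominates depends on the magnitudes, which are not given.

Cannot be determined from the information given.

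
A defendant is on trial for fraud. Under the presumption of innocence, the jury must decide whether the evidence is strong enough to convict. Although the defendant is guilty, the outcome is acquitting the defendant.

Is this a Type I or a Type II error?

The null hypothesis here is that the defendant is innocent.
'Acquitting the defendant' corresponds to failing to reject H₀.
H₀ was not rejected but H₀ is false — a Type II error (false negative).

Type II error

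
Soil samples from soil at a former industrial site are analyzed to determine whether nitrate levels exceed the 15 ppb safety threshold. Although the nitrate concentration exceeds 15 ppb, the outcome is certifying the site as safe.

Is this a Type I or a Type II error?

Type II error

The null hypothesis here is that the nitrate concentration is at or below 15 ppb (safe).
'Certifying the site as safe' corresponds to failing to reject H₀.
H₀ was not rejected but H₀ is false — a Type II error (false negative).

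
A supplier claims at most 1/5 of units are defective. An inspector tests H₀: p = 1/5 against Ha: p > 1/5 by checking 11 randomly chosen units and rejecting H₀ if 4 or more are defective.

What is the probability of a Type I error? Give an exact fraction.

12589/78125

α = P(reject H₀ | H₀ true) = P(S ≥ 4 | p = 1/5), S ~ Binomial(11, 1/5).
Via the complement, α = 1 − Σ_{j=0}^{3} C(11,j)(1/5)^j(4/5)^{11-j} = 12589/78125.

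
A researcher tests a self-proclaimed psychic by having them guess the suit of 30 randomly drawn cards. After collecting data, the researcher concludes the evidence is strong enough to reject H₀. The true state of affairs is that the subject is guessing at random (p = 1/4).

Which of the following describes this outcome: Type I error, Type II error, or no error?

The conventional null hypothesis here is that the subject is guessing at random (p = 1/4).
H₀ was rejected, but H₀ is actually true.
Rejecting a true null hypothesis is a Type I error (false positive).

Type I error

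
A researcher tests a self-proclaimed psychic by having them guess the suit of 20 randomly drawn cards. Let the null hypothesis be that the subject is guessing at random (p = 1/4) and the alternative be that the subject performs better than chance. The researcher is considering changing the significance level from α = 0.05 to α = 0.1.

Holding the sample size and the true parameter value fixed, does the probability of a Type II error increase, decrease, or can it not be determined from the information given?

Relaxing α lowers the evidence threshold; under Ha, outcomes that previously fell short now trigger rejection.

It decreases.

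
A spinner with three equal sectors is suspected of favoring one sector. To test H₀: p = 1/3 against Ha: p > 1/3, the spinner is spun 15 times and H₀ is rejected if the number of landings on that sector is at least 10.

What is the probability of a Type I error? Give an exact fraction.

122027/14348907

α = P(reject H₀ | H₀ true) = P(Y ≥ 10 | p = 1/3), with Y ~ Binomial(15, 1/3).
P(Y ≥ 10) = Σ_{j=10}^{15} C(15,j)·(1/3)^j·(2/3)^{15-j} = 122027/14348907.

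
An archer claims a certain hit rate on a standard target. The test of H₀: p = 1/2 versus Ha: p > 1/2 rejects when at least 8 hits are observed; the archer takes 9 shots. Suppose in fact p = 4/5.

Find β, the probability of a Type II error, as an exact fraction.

1101157/1953125

A Type II error is failing to reject when Ha holds: with p = 4/5, β = P(K ≤ 7).
Adding the binomial probabilities P(K=0)+…+P(K=7) at p = 4/5 gives 1101157/1953125.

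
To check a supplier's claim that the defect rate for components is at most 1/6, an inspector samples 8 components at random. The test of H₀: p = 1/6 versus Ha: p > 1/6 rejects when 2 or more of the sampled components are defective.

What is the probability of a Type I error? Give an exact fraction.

663991/1679616

Under H₀, K ~ Binomial(8, 1/6); the Type I error rate is P(K ≥ 2).
Via the complement, α = 1 − Σ_{j=0}^{1} C(8,j)(1/6)^j(5/6)^{8-j} = 663991/1679616.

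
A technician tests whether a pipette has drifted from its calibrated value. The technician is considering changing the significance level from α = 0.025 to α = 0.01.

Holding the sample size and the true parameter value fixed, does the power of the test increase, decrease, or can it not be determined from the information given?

It decreases.

Lowering α raises the bar for rejection; under Ha, the test now fails to reject on outcomes it previously would have rejected.
Since power = 1 − β and β increases, power decreases.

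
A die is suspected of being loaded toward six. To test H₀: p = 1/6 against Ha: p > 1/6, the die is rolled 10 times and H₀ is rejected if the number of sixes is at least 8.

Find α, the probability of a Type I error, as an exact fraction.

The Type I error probability is α = P(S ≥ 8) computed under H₀, where S ~ Binomial(10, 1/6).
Adding the binomial terms for j = 8 through 10 with p = 1/6 yields 49/2519424.

49/2519424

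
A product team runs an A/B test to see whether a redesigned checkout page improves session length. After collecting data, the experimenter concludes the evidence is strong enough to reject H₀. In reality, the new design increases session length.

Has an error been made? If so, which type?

The conventional null hypothesis here is that the new design has no effect on session length.
The test rejected a false H₀ — the decision matches the true state.

Neither — the decision is correct.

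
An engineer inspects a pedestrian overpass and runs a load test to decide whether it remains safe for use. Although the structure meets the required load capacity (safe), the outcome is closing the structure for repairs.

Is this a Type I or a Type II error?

Type I error

The null hypothesis here is that the structure meets the required load capacity (safe).
'Closing the structure for repairs' corresponds to rejecting H₀.
H₀ was rejected but H₀ is true — a Type I error (false positive).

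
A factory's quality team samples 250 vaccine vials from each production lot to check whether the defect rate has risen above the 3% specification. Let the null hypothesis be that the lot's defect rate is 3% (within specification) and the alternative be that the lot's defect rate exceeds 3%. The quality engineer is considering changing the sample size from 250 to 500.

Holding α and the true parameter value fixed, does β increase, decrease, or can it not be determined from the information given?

It decreases.

More data shrinks sampling variability; the test statistic under Ha concentrates further from the null value, making rejection more likely.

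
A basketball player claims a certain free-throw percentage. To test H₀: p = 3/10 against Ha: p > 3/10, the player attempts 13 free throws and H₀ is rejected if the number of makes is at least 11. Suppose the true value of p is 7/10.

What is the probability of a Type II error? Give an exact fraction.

Under the alternative p = 7/10, Y ~ Binomial(13, 7/10); β is the probability the test does not reject, P(Y < 11).
Summing C(13,j)·(7/10)^j·(3/10)^{13-j} for j = 0..10 gives 7788298257/9765625000.

7788298257/9765625000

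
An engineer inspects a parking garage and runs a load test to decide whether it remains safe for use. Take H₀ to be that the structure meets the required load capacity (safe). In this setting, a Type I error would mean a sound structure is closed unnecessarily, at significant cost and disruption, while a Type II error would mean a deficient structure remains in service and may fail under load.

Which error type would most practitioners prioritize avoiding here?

Type II error

The Type II consequence (a deficient structure remains in service and may fail under load) is more severe than the Type I consequence (a sound structure is closed unnecessarily, at significant cost and disruption).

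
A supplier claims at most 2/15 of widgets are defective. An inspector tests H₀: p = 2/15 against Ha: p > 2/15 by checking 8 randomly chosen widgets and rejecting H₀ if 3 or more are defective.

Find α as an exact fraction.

67527008/854296875

Under H₀, S ~ Binomial(8, 2/15); the Type I error rate is P(S ≥ 3).
Via the complement, α = 1 − Σ_{j=0}^{2} C(8,j)(2/15)^j(13/15)^{8-j} = 67527008/854296875.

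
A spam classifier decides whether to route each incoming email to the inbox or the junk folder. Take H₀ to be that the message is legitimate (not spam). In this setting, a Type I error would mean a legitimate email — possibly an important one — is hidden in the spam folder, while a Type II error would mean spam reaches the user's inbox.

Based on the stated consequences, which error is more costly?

Type I error

The Type I consequence (a legitimate email — possibly an important one — is hidden in the spam folder) is more severe than the Type II consequence (spam reaches the user's inbox).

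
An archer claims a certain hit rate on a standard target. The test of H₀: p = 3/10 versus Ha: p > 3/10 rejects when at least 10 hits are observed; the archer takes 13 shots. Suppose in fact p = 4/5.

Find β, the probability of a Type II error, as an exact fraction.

Under the alternative p = 4/5, Y ~ Binomial(13, 4/5); β is the probability the test does not reject, P(Y < 10).
Adding the binomial probabilities P(Y=0)+…+P(Y=9) at p = 4/5 gives 61688401/244140625.

61688401/244140625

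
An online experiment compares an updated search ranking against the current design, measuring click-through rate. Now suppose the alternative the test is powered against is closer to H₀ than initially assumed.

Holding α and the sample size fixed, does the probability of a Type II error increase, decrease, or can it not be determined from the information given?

It increases.

When the true parameter is near the null value, the test has a harder time distinguishing Ha from H₀.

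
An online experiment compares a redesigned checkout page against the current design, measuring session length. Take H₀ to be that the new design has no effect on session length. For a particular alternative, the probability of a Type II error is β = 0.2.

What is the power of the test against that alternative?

0.8

Power = 1 − β = 1 − 0.2 = 0.8.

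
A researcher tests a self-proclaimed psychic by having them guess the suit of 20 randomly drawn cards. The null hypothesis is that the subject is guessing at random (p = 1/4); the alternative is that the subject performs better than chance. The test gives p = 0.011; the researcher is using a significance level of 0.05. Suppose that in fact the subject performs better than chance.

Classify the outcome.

Since p = 0.011 < α = 0.05, H₀ is rejected.
H₀ is false (actually the subject performs better than chance).
The decision matches the true state — no error.

Neither — the decision is correct.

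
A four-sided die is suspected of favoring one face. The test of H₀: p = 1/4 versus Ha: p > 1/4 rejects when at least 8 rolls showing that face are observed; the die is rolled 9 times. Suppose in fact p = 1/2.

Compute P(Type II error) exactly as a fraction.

A Type II error is failing to reject when Ha holds: with p = 1/2, β = P(S ≤ 7).
Adding the binomial probabilities P(S=0)+…+P(S=7) at p = 1/2 gives 251/256.

251/256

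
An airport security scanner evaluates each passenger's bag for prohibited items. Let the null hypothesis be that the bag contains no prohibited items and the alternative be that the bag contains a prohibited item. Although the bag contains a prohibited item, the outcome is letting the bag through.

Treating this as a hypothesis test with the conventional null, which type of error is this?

'Letting the bag through' corresponds to failing to reject H₀.
H₀ was not rejected but H₀ is false — a Type II error (false negative).

Type II error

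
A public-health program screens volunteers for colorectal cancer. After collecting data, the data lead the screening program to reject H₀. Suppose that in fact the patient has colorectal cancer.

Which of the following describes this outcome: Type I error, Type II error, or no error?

Neither — the decision is correct.

The conventional null hypothesis here is that the patient does not have colorectal cancer.
The test rejected a false H₀ — the decision matches the true state.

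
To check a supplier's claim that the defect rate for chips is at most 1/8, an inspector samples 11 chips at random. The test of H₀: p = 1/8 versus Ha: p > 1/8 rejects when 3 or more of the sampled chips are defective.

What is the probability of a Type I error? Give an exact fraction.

The significance level is the probability, assuming p = 1/8, of seeing 3 or more defectives in 11 draws.
α = 1 − P(X ≤ 2) = 1 − 7304002867/8589934592 = 1285931725/8589934592.

1285931725/8589934592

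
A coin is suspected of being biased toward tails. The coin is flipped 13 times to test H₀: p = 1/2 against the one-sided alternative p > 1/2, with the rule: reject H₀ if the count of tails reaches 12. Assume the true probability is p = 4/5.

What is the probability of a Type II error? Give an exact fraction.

β = P(fail to reject H₀ | Ha true) = P(Y ≤ 11 | p = 4/5), Y ~ Binomial(13, 4/5).
Equivalently, β = 1 − P(Y ≥ 12) = 935490453/1220703125.

935490453/1220703125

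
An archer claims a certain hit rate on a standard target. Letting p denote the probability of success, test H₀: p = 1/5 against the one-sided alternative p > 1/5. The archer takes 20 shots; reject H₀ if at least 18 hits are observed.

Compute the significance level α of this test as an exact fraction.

3121/95367431640625

Under H₀, S ~ Binomial(20, 1/5), and α = P(S ≥ 18).
Summing C(20,j)(1/5)^j(4/5)^{20−j} for j = 18,…,20 gives 3121/95367431640625.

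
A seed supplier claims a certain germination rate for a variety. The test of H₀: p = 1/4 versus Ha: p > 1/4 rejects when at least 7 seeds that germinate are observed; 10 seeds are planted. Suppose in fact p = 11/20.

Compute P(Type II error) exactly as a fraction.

β = P(fail to reject H₀ | Ha true) = P(K ≤ 6 | p = 11/20), K ~ Binomial(10, 11/20).
Summing C(10,j)·(11/20)^j·(9/20)^{10-j} for j = 0..6 gives 1878942860721/2560000000000.

1878942860721/2560000000000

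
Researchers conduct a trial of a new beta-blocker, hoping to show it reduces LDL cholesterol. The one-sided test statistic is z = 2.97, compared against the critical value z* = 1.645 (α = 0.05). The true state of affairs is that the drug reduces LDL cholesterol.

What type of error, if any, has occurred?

No error — this is a correct decision.

The conventional null hypothesis is that the drug has no effect on LDL cholesterol.
Since z = 2.97 > z* = 1.645, H₀ is rejected.
H₀ is false (actually the drug reduces LDL cholesterol).
The decision matches the true state — no error.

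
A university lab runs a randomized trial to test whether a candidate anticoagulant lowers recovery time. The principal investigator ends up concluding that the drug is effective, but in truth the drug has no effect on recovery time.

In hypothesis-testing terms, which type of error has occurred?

The null hypothesis here is that the drug has no effect on recovery time.
'Concluding that the drug is effective' corresponds to rejecting H₀.
H₀ was rejected but H₀ is true — a Type I error (false positive).

Type I error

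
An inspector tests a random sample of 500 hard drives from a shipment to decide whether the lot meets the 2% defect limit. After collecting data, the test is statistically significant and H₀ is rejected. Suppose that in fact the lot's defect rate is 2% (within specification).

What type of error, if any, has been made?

The conventional null hypothesis here is that the lot's defect rate is 2% (within specification).
H₀ was rejected, but H₀ is actually true.
Rejecting a true null hypothesis is a Type I error (false positive).

Type I error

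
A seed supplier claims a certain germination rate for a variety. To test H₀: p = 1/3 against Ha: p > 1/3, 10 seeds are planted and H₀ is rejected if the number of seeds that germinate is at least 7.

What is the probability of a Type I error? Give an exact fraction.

The Type I error probability is α = P(K ≥ 7) computed under H₀, where K ~ Binomial(10, 1/3).
P(K ≥ 7) = Σ_{j=7}^{10} C(10,j)·(1/3)^j·(2/3)^{10-j} = 43/2187.

43/2187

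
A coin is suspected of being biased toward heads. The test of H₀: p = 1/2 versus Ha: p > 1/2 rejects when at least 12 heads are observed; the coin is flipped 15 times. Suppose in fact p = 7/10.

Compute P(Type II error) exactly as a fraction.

87891509014119/125000000000000

Under the alternative p = 7/10, X ~ Binomial(15, 7/10); β is the probability the test does not reject, P(X < 12).
Equivalently, β = 1 − P(X ≥ 12) = 87891509014119/125000000000000.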